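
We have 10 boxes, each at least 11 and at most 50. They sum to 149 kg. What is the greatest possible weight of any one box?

50

Maximizing one value means minimizing the remaining 9.
The other 9 contribute at least 9 × 11 = 99, leaving at most 149 − 99 = 50.
Since 50 ≤ 50, this is achievable: one at 50 and 9 at 11.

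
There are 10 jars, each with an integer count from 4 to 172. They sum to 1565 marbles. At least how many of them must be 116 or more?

8

If only k of them are at least 116, the other 10 − k are at most 115, so the total is at most k·172 + (10 − k)·115.
This must reach 1565, so k·172 + (10 − k)·115 ≥ 1565, giving k ≥ 8.
Exactly 8 works: 8 values at 172 and 2 at 115 total 1606; lower one of the high values by 41 (still ≥ 116) to hit 1565.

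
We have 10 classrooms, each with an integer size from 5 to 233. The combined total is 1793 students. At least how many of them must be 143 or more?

5

Suppose at most 10 − j of them reach 143; then j values are ≤ 142 and the rest ≤ 233.
The total is then ≤ 142·j + 233·(10 − j) = 2330 − 91j. For this to be ≥ 1793 we need j ≤ 5, so at least 10 − 5 = 5 must reach 143.
Exactly 5 works: 5 values at 233 and 5 at 142 total 1875; lower one of the high values by 82 (still ≥ 143) to hit 1793.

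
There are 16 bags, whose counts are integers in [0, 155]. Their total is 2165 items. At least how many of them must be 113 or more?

Each value short of 113 is at most 112, costing at least 155 − 112 = 43 against the maximum total of 2480.
We can afford to lose at most 2480 − 2165 = 315, so at most ⌊315/43⌋ = 7 fall short, and at least 9 are ≥ 113.
Exactly 9 works: 9 values at 155 and 7 at 112 total 2179; lower one of the high values by 14 (still ≥ 113) to hit 2165.

9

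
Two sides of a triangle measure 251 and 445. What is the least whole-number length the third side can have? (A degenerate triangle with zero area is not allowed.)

The third side must exceed |251 − 445| = 194.
The smallest integer above 194 is 195.

195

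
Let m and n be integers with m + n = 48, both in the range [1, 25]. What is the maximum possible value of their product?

For a fixed sum, the product mn is largest when m and n are as close as possible.
Taking m = 24 and n = 24 (both in [1, 25]) gives mn = 576.

576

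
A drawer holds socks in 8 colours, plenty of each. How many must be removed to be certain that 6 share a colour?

In the worst case you draw 5 of each of the 8 colours: 8 × 5 = 40.
One more forces 6 of some colour, so 40 + 1 = 41.

41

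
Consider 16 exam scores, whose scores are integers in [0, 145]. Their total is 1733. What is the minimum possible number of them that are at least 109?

1

If only k of them are at least 109, the other 16 − k are at most 108, so the total is at most k·145 + (16 − k)·108.
This must reach 1733, so k·145 + (16 − k)·108 ≥ 1733, giving k ≥ 1.
Exactly 1 works: 1 value at 145 and 15 at 108 total 1765; lower one of the high values by 32 (still ≥ 109) to hit 1733.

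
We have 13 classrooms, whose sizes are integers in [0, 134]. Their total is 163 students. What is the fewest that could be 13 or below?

2

Let j be the number exceeding 13. Then the total is ≥ 14·j + 0·(13 − j) = 0 + 14j.
So 14j ≤ 163 and j ≤ 11; hence at least 13 − 11 = 2 are ≤ 13.
Exactly 2 works: 2 values at 0 and 11 at 14 total 154; raise one of the low values by 9 (still ≤ 13) to hit 163.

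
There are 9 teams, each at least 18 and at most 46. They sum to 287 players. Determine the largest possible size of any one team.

46

Maximizing one value means minimizing the remaining 8.
The other 8 contribute at least 8 × 18 = 144, leaving at most 287 − 144 = 143.
But each team is capped at 46, so the maximum is 46.
Achievable: one at 46 and the other 8 totalling 241, which fits since 8 × 18 ≤ 241 ≤ 8 × 46.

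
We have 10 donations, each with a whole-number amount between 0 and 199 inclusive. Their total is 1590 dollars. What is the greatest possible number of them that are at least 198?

If k of the values are ≥ 198, the total is ≥ 198k + 0(10 − k).
Setting 198k + 0(10 − k) ≤ 1590 gives 198k ≤ 1590, so k ≤ 8.
k = 8 is achieved by 8 values at 198 and 2 at 0, total 1584; add 6 to one value (staying below 198) to reach 1590.

8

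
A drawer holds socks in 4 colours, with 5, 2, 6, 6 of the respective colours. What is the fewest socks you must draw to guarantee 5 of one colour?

15

In the worst case you take as many as possible of each colour without reaching 5: 4 + 2 + 4 + 4 = 14.
The next one must give 5 of some colour, so 14 + 1 = 15.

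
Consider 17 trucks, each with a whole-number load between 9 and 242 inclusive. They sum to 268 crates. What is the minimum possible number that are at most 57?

Each value above 57 is at least 58, contributing at least 58 − 9 = 49 above the floor 9.
The sum exceeds the floor total 153 by 115, so at most ⌊115/49⌋ = 2 exceed 57, and at least 15 are ≤ 57.
Exactly 15 works: 15 values at 9 and 2 at 58 total 251; raise one of the low values by 17 (still ≤ 57) to hit 268.

15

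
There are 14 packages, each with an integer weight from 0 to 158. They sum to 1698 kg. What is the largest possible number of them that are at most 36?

4

Each value at 36 or below falls at least 158 − 36 = 122 short of the ceiling 158.
The ceiling total is 14 × 158 = 2212, and we need 1698, so at most ⌊(2212 − 1698)/122⌋ = 4 can be that low.
k = 4 is achieved by 4 values at 36 and 10 at 158, total 1724; lower one of the 158's by 26 (still > 36) to reach 1698.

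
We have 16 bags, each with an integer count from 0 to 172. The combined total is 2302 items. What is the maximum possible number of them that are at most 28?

3

Each value at 28 or below falls at least 172 − 28 = 144 short of the ceiling 172.
The ceiling total is 16 × 172 = 2752, and we need 2302, so at most ⌊(2752 − 2302)/144⌋ = 3 can be that low.
k = 3 is achieved by 3 values at 28 and 13 at 172, total 2320; lower one of the 172's by 18 (still > 28) to reach 2302.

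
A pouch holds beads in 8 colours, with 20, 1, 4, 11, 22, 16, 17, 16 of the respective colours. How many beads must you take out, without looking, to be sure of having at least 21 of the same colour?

In the worst case you take as many as possible of each colour without reaching 21: 20 + 1 + 4 + 11 + 20 + 16 + 17 + 16 = 105.
The next one must give 21 of some colour, so 105 + 1 = 106.

106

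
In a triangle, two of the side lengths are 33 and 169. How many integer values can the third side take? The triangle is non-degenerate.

The triangle inequality gives |33 − 169| < c < 33 + 169, i.e. 136 < c < 202.
So c can be any integer from 137 to 201: 65 values.

65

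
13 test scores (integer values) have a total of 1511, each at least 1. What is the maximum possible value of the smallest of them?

The 13 values sum to 1511, so their minimum is at most ⌊1511/13⌋ = 116.
Equality holds with 10 values of 116 and 3 values of 117.

116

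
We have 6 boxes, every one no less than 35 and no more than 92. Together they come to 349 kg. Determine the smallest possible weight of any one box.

35

To make one box as small as possible, make the other 5 as large as possible.
The other 5 can take up 5 × 92 = 460 ≥ 349 − 35, so one box can sit at its floor of 35.
Achievable: one at 35 and the other 5 totalling 314, which fits since 5 × 35 ≤ 314 ≤ 5 × 92.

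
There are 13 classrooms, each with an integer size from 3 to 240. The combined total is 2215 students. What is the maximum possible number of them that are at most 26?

Each value at 26 or below falls at least 240 − 26 = 214 short of the ceiling 240.
The ceiling total is 13 × 240 = 3120, and we need 2215, so at most ⌊(3120 − 2215)/214⌋ = 4 can be that low.
k = 4 is achieved by 4 values at 26 and 9 at 240, total 2264; lower one of the 240's by 49 (still > 26) to reach 2215.

4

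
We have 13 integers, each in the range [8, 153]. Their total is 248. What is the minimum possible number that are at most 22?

Let j be the number exceeding 22. Then the total is ≥ 23·j + 8·(13 − j) = 104 + 15j.
So 15j ≤ 144 and j ≤ 9; hence at least 13 − 9 = 4 are ≤ 22.
Exactly 4 works: 4 values at 8 and 9 at 23 total 239; raise one of the low values by 9 (still ≤ 22) to hit 248.

4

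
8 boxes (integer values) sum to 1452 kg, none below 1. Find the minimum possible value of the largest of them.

If every one of the 8 were at most 181, the total would be at most 8 × 181 = 1448 < 1452.
Equality holds with 4 values of 182 and 4 values of 181.

182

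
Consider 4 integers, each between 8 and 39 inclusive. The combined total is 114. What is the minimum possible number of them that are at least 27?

1

If only k of them are at least 27, the other 4 − k are at most 26, so the total is at most k·39 + (4 − k)·26.
This must reach 114, so k·39 + (4 − k)·26 ≥ 114, giving k ≥ 1.
Exactly 1 works: 1 value at 39 and 3 at 26 total 117; lower one of the high values by 3 (still ≥ 27) to hit 114.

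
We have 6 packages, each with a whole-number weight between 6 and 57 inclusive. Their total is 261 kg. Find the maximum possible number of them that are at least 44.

If k of the values are ≥ 44, the total is ≥ 44k + 6(6 − k).
Setting 44k + 6(6 − k) ≤ 261 gives 38k ≤ 225, so k ≤ 5.
k = 5 is achieved by 5 values at 44 and 1 at 6, total 226; add 35 to one value (staying below 44) to reach 261.

5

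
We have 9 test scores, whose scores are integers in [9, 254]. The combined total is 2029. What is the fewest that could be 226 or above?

1

Each value short of 226 is at most 225, costing at least 254 − 225 = 29 against the maximum total of 2286.
We can afford to lose at most 2286 − 2029 = 257, so at most ⌊257/29⌋ = 8 fall short, and at least 1 are ≥ 226.
Exactly 1 works: 1 value at 254 and 8 at 225 total 2054; lower one of the high values by 25 (still ≥ 226) to hit 2029.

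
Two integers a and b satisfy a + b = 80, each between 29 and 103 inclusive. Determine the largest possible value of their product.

1600

With a + b fixed, ab peaks when the two are closest together.
Taking a = 40 and b = 40 (both in [29, 103]) gives ab = 1600.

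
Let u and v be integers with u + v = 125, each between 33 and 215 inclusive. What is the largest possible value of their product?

With u + v fixed, uv peaks when the two are closest together.
Taking u = 62 and v = 63 (both in [33, 215]) gives uv = 3906.

3906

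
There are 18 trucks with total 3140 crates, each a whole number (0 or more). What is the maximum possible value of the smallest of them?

The 18 values sum to 3140, so their minimum is at most ⌊3140/18⌋ = 174.
Achievable: 10 of them at 174 and 8 at 175 total 3140.

174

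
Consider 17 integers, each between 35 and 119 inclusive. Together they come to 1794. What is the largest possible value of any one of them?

119

Maximizing one value means minimizing the remaining 16.
The other 16 contribute at least 16 × 35 = 560, leaving at most 1794 − 560 = 1234.
But each integer is capped at 119, so the maximum is 119.
Achievable: one at 119 and the other 16 totalling 1675, which fits since 16 × 35 ≤ 1675 ≤ 16 × 119.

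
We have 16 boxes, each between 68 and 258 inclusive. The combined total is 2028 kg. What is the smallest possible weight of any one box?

68

To make one box as small as possible, make the other 15 as large as possible.
The other 15 can take up 15 × 258 = 3870 ≥ 2028 − 68, so one box can sit at its floor of 68.
Achievable: one at 68 and the other 15 totalling 1960, which fits since 15 × 68 ≤ 1960 ≤ 15 × 258.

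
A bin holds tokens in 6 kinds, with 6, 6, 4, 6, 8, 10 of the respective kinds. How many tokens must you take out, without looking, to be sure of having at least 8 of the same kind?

In the worst case you take as many as possible of each kind without reaching 8: 6 + 6 + 4 + 6 + 7 + 7 = 36.
The next one must give 8 of some kind, so 36 + 1 = 37.

37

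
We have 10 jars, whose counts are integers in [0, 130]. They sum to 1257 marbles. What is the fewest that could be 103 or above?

Suppose at most 10 − j of them reach 103; then j values are ≤ 102 and the rest ≤ 130.
The total is then ≤ 102·j + 130·(10 − j) = 1300 − 28j. For this to be ≥ 1257 we need j ≤ 1, so at least 10 − 1 = 9 must reach 103.
Exactly 9 works: 9 values at 130 and 1 at 102 total 1272; lower one of the high values by 15 (still ≥ 103) to hit 1257.

9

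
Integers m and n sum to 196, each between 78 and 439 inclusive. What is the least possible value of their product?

9204

For a fixed sum, mn is smallest when m and n are as far apart as possible.
At the endpoint m = 78, n = 196 − 78 = 118, so mn = 78 × 118 = 9204.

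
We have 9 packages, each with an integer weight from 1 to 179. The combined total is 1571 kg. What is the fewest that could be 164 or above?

7

Each value short of 164 is at most 163, costing at least 179 − 163 = 16 against the maximum total of 1611.
We can afford to lose at most 1611 − 1571 = 40, so at most ⌊40/16⌋ = 2 fall short, and at least 7 are ≥ 164.
Exactly 7 works: 7 values at 179 and 2 at 163 total 1579; lower one of the high values by 8 (still ≥ 164) to hit 1571.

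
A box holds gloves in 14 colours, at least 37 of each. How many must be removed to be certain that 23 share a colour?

309

In the worst case you draw 22 of each of the 14 colours: 14 × 22 = 308.
One more forces 23 of some colour, so 308 + 1 = 309.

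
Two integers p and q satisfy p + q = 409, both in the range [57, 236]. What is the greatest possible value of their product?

pq = p(409 − p) is maximized when p is as near 409/2 as the bounds allow.
Taking p = 204 and q = 205 (both in [57, 236]) gives pq = 41820.

41820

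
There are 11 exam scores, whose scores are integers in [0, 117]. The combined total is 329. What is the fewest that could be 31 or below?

Let j be the number exceeding 31. Then the total is ≥ 32·j + 0·(11 − j) = 0 + 32j.
So 32j ≤ 329 and j ≤ 10; hence at least 11 − 10 = 1 are ≤ 31.
Exactly 1 works: 1 value at 0 and 10 at 32 total 320; raise one of the low values by 9 (still ≤ 31) to hit 329.

1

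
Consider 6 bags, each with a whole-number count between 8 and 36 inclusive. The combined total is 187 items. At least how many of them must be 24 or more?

4

If only k of them are at least 24, the other 6 − k are at most 23, so the total is at most k·36 + (6 − k)·23.
This must reach 187, so k·36 + (6 − k)·23 ≥ 187, giving k ≥ 4.
Exactly 4 works: 4 values at 36 and 2 at 23 total 190; lower one of the high values by 3 (still ≥ 24) to hit 187.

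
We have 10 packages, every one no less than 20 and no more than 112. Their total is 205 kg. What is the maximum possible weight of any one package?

Maximizing one value means minimizing the remaining 9.
The other 9 contribute at least 9 × 20 = 180, leaving at most 205 − 180 = 25.
Since 25 ≤ 112, this is achievable: one at 25 and 9 at 20.

25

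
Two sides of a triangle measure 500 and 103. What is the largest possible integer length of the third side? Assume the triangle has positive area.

602

The third side must be less than 500 + 103 = 603.
The largest integer below 603 is 602.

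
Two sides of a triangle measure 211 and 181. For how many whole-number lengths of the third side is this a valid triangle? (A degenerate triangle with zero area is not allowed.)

361

The triangle inequality gives |211 − 181| < c < 211 + 181, i.e. 30 < c < 392.
So c can be any integer from 31 to 391: 361 values.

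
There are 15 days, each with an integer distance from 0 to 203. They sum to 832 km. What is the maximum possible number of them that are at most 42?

Suppose k of them are at most 42. Those contribute at most 42 each and the rest at most 203 each.
So the total is at most 42k + 203(15 − k) = 3045 − 161k. This must still be ≥ 832, so k ≤ 13.
k = 13 is achieved by 13 values at 42 and 2 at 203, total 952; lower one of the 203's by 120 (still > 42) to reach 832.

13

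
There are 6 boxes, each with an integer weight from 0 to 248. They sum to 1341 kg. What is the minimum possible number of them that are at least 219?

2

Suppose at most 6 − j of them reach 219; then j values are ≤ 218 and the rest ≤ 248.
The total is then ≤ 218·j + 248·(6 − j) = 1488 − 30j. For this to be ≥ 1341 we need j ≤ 4, so at least 6 − 4 = 2 must reach 219.
Exactly 2 works: 2 values at 248 and 4 at 218 total 1368; lower one of the high values by 27 (still ≥ 219) to hit 1341.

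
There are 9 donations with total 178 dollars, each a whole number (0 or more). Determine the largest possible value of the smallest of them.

19

The 9 values sum to 178, so their minimum is at most ⌊178/9⌋ = 19.
Equality holds with 2 values of 19 and 7 values of 20.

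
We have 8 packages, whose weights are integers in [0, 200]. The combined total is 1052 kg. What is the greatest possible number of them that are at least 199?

5

If k of the values are ≥ 199, the total is ≥ 199k + 0(8 − k).
Setting 199k + 0(8 − k) ≤ 1052 gives 199k ≤ 1052, so k ≤ 5.
k = 5 is achieved by 5 values at 199 and 3 at 0, total 995; add 57 to one value (staying below 199) to reach 1052.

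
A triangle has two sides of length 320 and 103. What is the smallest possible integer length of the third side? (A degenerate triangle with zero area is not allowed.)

218

The third side must exceed |320 − 103| = 217.
The smallest integer above 217 is 218.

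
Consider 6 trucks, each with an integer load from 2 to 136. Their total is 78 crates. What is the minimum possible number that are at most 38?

If only k of them are at most 38, the other 6 − k are at least 39, so the total is at least (6 − k)·39 + k·2.
This is ≤ 78, so (6 − k)·39 + 2k ≤ 78, which gives k ≥ 5.
Exactly 5 works: 5 values at 2 and 1 at 39 total 49; raise one of the low values by 29 (still ≤ 38) to hit 78.

5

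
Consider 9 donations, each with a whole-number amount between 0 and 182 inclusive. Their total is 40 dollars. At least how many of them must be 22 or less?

8

Each value above 22 is at least 23, contributing at least 23 − 0 = 23 above the floor 0.
The sum exceeds the floor total 0 by 40, so at most ⌊40/23⌋ = 1 exceed 22, and at least 8 are ≤ 22.
Exactly 8 works: 8 values at 0 and 1 at 23 total 23; raise one of the low values by 17 (still ≤ 22) to hit 40.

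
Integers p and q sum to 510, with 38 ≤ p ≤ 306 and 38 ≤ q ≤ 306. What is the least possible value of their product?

62424

Since p + q is fixed, pushing one of them to its bound minimizes the product.
At the endpoint p = 204, q = 510 − 204 = 306, so pq = 204 × 306 = 62424.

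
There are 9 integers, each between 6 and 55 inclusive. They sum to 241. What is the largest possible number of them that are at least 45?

With k values at 45 or above and the rest at least 6, the sum is at least 54 + 39k.
Since the sum is 241, we need 39k ≤ 187, i.e. k ≤ 4.
k = 4 is achieved by 4 values at 45 and 5 at 6, total 210; add 31 to one value (staying below 45) to reach 241.

4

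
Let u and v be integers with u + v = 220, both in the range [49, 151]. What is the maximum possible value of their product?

12100

For a fixed sum, the product uv is largest when u and v are as close as possible.
Taking u = 110 and v = 110 (both in [49, 151]) gives uv = 12100.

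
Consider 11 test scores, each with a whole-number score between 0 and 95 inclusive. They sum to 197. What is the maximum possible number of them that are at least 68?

If k of the values are ≥ 68, the total is ≥ 68k + 0(11 − k).
Setting 68k + 0(11 − k) ≤ 197 gives 68k ≤ 197, so k ≤ 2.
k = 2 is achieved by 2 values at 68 and 9 at 0, total 136; add 61 to one value (staying below 68) to reach 197.

2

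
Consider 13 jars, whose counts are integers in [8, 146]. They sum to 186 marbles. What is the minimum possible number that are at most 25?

9

Let j be the number exceeding 25. Then the total is ≥ 26·j + 8·(13 − j) = 104 + 18j.
So 18j ≤ 82 and j ≤ 4; hence at least 13 − 4 = 9 are ≤ 25.
Exactly 9 works: 9 values at 8 and 4 at 26 total 176; raise one of the low values by 10 (still ≤ 25) to hit 186.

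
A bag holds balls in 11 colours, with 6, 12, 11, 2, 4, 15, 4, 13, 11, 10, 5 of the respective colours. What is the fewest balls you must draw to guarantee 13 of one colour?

90

In the worst case you take as many as possible of each colour without reaching 13: 6 + 12 + 11 + 2 + 4 + 12 + 4 + 12 + 11 + 10 + 5 = 89.
The next one must give 13 of some colour, so 89 + 1 = 90.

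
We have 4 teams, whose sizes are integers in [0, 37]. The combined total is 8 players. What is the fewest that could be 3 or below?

2

If only k of them are at most 3, the other 4 − k are at least 4, so the total is at least (4 − k)·4 + k·0.
This is ≤ 8, so (4 − k)·4 + 0k ≤ 8, which gives k ≥ 2.
Exactly 2 works: 2 values at 0 and 2 at 4 total 8.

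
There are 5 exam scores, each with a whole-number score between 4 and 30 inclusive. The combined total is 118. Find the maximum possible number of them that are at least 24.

4

If k of the values are ≥ 24, the total is ≥ 24k + 4(5 − k).
Setting 24k + 4(5 − k) ≤ 118 gives 20k ≤ 98, so k ≤ 4.
k = 4 is achieved by 4 values at 24 and 1 at 4, total 100; add 18 to one value (staying below 24) to reach 118.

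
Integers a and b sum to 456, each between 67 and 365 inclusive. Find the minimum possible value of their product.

33215

Since a + b is fixed, pushing one of them to its bound minimizes the product.
At the endpoint a = 91, b = 456 − 91 = 365, so ab = 91 × 365 = 33215.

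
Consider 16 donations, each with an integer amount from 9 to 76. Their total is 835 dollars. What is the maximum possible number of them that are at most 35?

9

Suppose k of them are at most 35. Those contribute at most 35 each and the rest at most 76 each.
So the total is at most 35k + 76(16 − k) = 1216 − 41k. This must still be ≥ 835, so k ≤ 9.
k = 9 is achieved by 9 values at 35 and 7 at 76, total 847; lower one of the 76's by 12 (still > 35) to reach 835.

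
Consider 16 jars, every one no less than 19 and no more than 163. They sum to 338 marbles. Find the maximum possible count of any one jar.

Maximizing one value means minimizing the remaining 15.
The other 15 contribute at least 15 × 19 = 285, leaving at most 338 − 285 = 53.
Since 53 ≤ 163, this is achievable: one at 53 and 15 at 19.

53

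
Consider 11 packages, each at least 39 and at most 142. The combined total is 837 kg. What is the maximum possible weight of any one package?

142

To make one package as large as possible, make the other 10 as small as possible.
The other 10 contribute at least 10 × 39 = 390, leaving at most 837 − 390 = 447.
But each package is capped at 142, so the maximum is 142.
Achievable: one at 142 and the other 10 totalling 695, which fits since 10 × 39 ≤ 695 ≤ 10 × 142.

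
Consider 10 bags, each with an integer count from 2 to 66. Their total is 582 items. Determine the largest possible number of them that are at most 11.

Suppose k of them are at most 11. Those contribute at most 11 each and the rest at most 66 each.
So the total is at most 11k + 66(10 − k) = 660 − 55k. This must still be ≥ 582, so k ≤ 1.
k = 1 is achieved by 1 value at 11 and 9 at 66, total 605; lower one of the 66's by 23 (still > 11) to reach 582.

1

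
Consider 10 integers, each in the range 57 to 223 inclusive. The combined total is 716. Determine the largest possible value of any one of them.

To make one integer as large as possible, make the other 9 as small as possible.
The other 9 contribute at least 9 × 57 = 513, leaving at most 716 − 513 = 203.
Since 203 ≤ 223, this is achievable: one at 203 and 9 at 57.

203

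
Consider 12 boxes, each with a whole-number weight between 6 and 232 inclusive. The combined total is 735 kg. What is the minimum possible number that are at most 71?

Let j be the number exceeding 71. Then the total is ≥ 72·j + 6·(12 − j) = 72 + 66j.
So 66j ≤ 663 and j ≤ 10; hence at least 12 − 10 = 2 are ≤ 71.
Exactly 2 works: 2 values at 6 and 10 at 72 total 732; raise one of the low values by 3 (still ≤ 71) to hit 735.

2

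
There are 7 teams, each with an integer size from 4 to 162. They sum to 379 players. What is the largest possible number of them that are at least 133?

Suppose k of them are at least 133. Those contribute at least 133 each and the other 7 − k at least 4 each.
So the total is at least 133k + 4(7 − k) = 28 + 129k. This must be ≤ 379, giving k ≤ 2.
k = 2 is achieved by 2 values at 133 and 5 at 4, total 286; add 93 to one value (staying below 133) to reach 379.

2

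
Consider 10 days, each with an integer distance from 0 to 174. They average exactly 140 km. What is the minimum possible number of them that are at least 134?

The total is 10 × 140 = 1400.
Suppose at most 10 − j of them reach 134; then j values are ≤ 133 and the rest ≤ 174.
The total is then ≤ 133·j + 174·(10 − j) = 1740 − 41j. For this to be ≥ 1400 we need j ≤ 8, so at least 10 − 8 = 2 must reach 134.
Exactly 2 works: 2 values at 174 and 8 at 133 total 1412; lower one of the high values by 12 (still ≥ 134) to hit 1400.

2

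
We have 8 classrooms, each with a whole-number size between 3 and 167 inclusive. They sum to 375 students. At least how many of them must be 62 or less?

Let j be the number exceeding 62. Then the total is ≥ 63·j + 3·(8 − j) = 24 + 60j.
So 60j ≤ 351 and j ≤ 5; hence at least 8 − 5 = 3 are ≤ 62.
Exactly 3 works: 3 values at 3 and 5 at 63 total 324; raise one of the low values by 51 (still ≤ 62) to hit 375.

3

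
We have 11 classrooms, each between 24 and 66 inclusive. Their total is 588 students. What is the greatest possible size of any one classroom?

66

Maximizing one value means minimizing the remaining 10.
The other 10 contribute at least 10 × 24 = 240, leaving at most 588 − 240 = 348.
But each classroom is capped at 66, so the maximum is 66.
Achievable: one at 66 and the other 10 totalling 522, which fits since 10 × 24 ≤ 522 ≤ 10 × 66.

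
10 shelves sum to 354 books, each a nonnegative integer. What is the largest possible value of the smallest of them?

35

The 10 values sum to 354, so their minimum is at most ⌊354/10⌋ = 35.
Equality holds with 6 values of 35 and 4 values of 36.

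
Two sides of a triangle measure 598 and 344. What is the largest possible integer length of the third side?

The third side must be less than 598 + 344 = 942.
The largest integer below 942 is 941.

941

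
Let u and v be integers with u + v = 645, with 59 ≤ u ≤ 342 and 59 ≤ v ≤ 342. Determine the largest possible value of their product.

For a fixed sum, the product uv is largest when u and v are as close as possible.
Taking u = 322 and v = 323 (both in [59, 342]) gives uv = 104006.

104006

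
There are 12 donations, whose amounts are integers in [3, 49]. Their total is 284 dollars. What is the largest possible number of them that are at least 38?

7

Suppose k of them are at least 38. Those contribute at least 38 each and the other 12 − k at least 3 each.
So the total is at least 38k + 3(12 − k) = 36 + 35k. This must be ≤ 284, giving k ≤ 7.
k = 7 is achieved by 7 values at 38 and 5 at 3, total 281; add 3 to one value (staying below 38) to reach 284.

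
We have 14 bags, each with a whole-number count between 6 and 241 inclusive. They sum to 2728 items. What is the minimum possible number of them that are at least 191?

Each value short of 191 is at most 190, costing at least 241 − 190 = 51 against the maximum total of 3374.
We can afford to lose at most 3374 − 2728 = 646, so at most ⌊646/51⌋ = 12 fall short, and at least 2 are ≥ 191.
Exactly 2 works: 2 values at 241 and 12 at 190 total 2762; lower one of the high values by 34 (still ≥ 191) to hit 2728.

2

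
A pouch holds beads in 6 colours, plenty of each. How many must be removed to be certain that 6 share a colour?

31

You could draw 5 of every colour without reaching 6 of any — 30 in all.
One more forces 6 of some colour, so 30 + 1 = 31.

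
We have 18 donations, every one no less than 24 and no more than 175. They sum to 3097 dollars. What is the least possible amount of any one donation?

122

Minimizing one value means maximizing the remaining 17.
The other 17 contribute at most 17 × 175 = 2975, leaving at least 3097 − 2975 = 122.
Since 122 ≥ 24, this is achievable: one at 122 and 17 at 175.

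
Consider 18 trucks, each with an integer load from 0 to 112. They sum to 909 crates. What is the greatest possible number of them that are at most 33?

Suppose k of them are at most 33. Those contribute at most 33 each and the rest at most 112 each.
So the total is at most 33k + 112(18 − k) = 2016 − 79k. This must still be ≥ 909, so k ≤ 14.
k = 14 is achieved by 14 values at 33 and 4 at 112, total 910; lower one of the 112's by 1 (still > 33) to reach 909.

14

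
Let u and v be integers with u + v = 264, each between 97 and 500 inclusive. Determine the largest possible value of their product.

For a fixed sum, the product uv is largest when u and v are as close as possible.
Taking u = 132 and v = 132 (both in [97, 500]) gives uv = 17424.

17424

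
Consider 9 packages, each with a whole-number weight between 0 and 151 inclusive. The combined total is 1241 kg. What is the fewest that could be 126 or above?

5

Each value short of 126 is at most 125, costing at least 151 − 125 = 26 against the maximum total of 1359.
We can afford to lose at most 1359 − 1241 = 118, so at most ⌊118/26⌋ = 4 fall short, and at least 5 are ≥ 126.
Exactly 5 works: 5 values at 151 and 4 at 125 total 1255; lower one of the high values by 14 (still ≥ 126) to hit 1241.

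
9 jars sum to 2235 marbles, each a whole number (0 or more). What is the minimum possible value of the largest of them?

The average is 2235/9 > 248, so not all 9 can be 248 or less; the largest is ≥ 249.
Achievable: 3 of them at 249 and 6 at 248 total 2235.

249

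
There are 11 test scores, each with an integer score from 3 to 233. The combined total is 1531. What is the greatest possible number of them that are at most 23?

4

Suppose k of them are at most 23. Those contribute at most 23 each and the rest at most 233 each.
So the total is at most 23k + 233(11 − k) = 2563 − 210k. This must still be ≥ 1531, so k ≤ 4.
k = 4 is achieved by 4 values at 23 and 7 at 233, total 1723; lower one of the 233's by 192 (still > 23) to reach 1531.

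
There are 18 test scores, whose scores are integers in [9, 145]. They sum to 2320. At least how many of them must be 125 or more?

If only k of them are at least 125, the other 18 − k are at most 124, so the total is at most k·145 + (18 − k)·124.
This must reach 2320, so k·145 + (18 − k)·124 ≥ 2320, giving k ≥ 5.
Exactly 5 works: 5 values at 145 and 13 at 124 total 2337; lower one of the high values by 17 (still ≥ 125) to hit 2320.

5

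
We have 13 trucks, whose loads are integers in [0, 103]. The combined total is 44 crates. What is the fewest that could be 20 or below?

11

If only k of them are at most 20, the other 13 − k are at least 21, so the total is at least (13 − k)·21 + k·0.
This is ≤ 44, so (13 − k)·21 + 0k ≤ 44, which gives k ≥ 11.
Exactly 11 works: 11 values at 0 and 2 at 21 total 42; raise one of the low values by 2 (still ≤ 20) to hit 44.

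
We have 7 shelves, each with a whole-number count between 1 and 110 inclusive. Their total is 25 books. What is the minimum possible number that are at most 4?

Each value above 4 is at least 5, contributing at least 5 − 1 = 4 above the floor 1.
The sum exceeds the floor total 7 by 18, so at most ⌊18/4⌋ = 4 exceed 4, and at least 3 are ≤ 4.
Exactly 3 works: 3 values at 1 and 4 at 5 total 23; raise one of the low values by 2 (still ≤ 4) to hit 25.

3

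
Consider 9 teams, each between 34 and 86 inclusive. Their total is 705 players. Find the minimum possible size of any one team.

To make one team as small as possible, make the other 8 as large as possible.
The other 8 can take up 8 × 86 = 688 ≥ 705 − 34, so one team can sit at its floor of 34.
Achievable: one at 34 and the other 8 totalling 671, which fits since 8 × 34 ≤ 671 ≤ 8 × 86.

34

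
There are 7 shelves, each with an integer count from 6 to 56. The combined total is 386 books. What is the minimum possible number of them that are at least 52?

Each value short of 52 is at most 51, costing at least 56 − 51 = 5 against the maximum total of 392.
We can afford to lose at most 392 − 386 = 6, so at most ⌊6/5⌋ = 1 fall short, and at least 6 are ≥ 52.
Exactly 6 works: 6 values at 56 and 1 at 51 total 387; lower one of the high values by 1 (still ≥ 52) to hit 386.

6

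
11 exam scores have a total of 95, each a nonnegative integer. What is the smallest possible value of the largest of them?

9

If every one of the 11 were at most 8, the total would be at most 11 × 8 = 88 < 95.
Taking 4 copies of 8 and 7 copies of 9 gives exactly 95, so 9 is attained.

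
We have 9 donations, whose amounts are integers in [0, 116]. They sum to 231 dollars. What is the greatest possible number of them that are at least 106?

If k of the values are ≥ 106, the total is ≥ 106k + 0(9 − k).
Setting 106k + 0(9 − k) ≤ 231 gives 106k ≤ 231, so k ≤ 2.
k = 2 is achieved by 2 values at 106 and 7 at 0, total 212; add 19 to one value (staying below 106) to reach 231.

2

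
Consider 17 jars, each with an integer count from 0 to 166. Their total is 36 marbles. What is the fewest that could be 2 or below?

5

Each value above 2 is at least 3, contributing at least 3 − 0 = 3 above the floor 0.
The sum exceeds the floor total 0 by 36, so at most ⌊36/3⌋ = 12 exceed 2, and at least 5 are ≤ 2.
Exactly 5 works: 5 values at 0 and 12 at 3 total 36.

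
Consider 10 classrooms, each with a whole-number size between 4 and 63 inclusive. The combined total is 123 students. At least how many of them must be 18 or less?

5

Let j be the number exceeding 18. Then the total is ≥ 19·j + 4·(10 − j) = 40 + 15j.
So 15j ≤ 83 and j ≤ 5; hence at least 10 − 5 = 5 are ≤ 18.
Exactly 5 works: 5 values at 4 and 5 at 19 total 115; raise one of the low values by 8 (still ≤ 18) to hit 123.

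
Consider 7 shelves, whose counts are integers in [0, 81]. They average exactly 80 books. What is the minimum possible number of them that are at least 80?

The total is 7 × 80 = 560.
Suppose at most 7 − j of them reach 80; then j values are ≤ 79 and the rest ≤ 81.
The total is then ≤ 79·j + 81·(7 − j) = 567 − 2j. For this to be ≥ 560 we need j ≤ 3, so at least 7 − 3 = 4 must reach 80.
Exactly 4 works: 4 values at 81 and 3 at 79 total 561; lower one of the high values by 1 (still ≥ 80) to hit 560.

4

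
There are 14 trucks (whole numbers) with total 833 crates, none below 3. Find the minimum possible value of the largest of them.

60

The 14 values sum to 833, so their maximum is at least ⌈833/14⌉ = 60.
Achievable: 7 of them at 60 and 7 at 59 total 833.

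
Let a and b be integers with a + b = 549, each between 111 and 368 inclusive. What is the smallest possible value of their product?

66608

Since a + b is fixed, pushing one of them to its bound minimizes the product.
At the endpoint a = 181, b = 549 − 181 = 368, so ab = 181 × 368 = 66608.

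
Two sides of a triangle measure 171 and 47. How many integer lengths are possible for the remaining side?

93

The triangle inequality gives |171 − 47| < c < 171 + 47, i.e. 124 < c < 218.
So c can be any integer from 125 to 217: 93 values.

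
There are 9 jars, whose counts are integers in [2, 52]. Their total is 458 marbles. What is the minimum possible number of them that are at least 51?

4

Suppose at most 9 − j of them reach 51; then j values are ≤ 50 and the rest ≤ 52.
The total is then ≤ 50·j + 52·(9 − j) = 468 − 2j. For this to be ≥ 458 we need j ≤ 5, so at least 9 − 5 = 4 must reach 51.
Exactly 4 works: 4 values at 52 and 5 at 50 total 458.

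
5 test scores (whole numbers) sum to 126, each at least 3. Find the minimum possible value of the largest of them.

26

The average is 126/5 > 25, so not all 5 can be 25 or less; the largest is ≥ 26.
Equality holds with 1 value of 26 and 4 values of 25.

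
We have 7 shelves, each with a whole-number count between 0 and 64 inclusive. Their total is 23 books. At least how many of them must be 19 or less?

Let j be the number exceeding 19. Then the total is ≥ 20·j + 0·(7 − j) = 0 + 20j.
So 20j ≤ 23 and j ≤ 1; hence at least 7 − 1 = 6 are ≤ 19.
Exactly 6 works: 6 values at 0 and 1 at 20 total 20; raise one of the low values by 3 (still ≤ 19) to hit 23.

6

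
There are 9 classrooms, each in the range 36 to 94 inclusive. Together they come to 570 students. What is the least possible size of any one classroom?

To make one classroom as small as possible, make the other 8 as large as possible.
The other 8 can take up 8 × 94 = 752 ≥ 570 − 36, so one classroom can sit at its floor of 36.
Achievable: one at 36 and the other 8 totalling 534, which fits since 8 × 36 ≤ 534 ≤ 8 × 94.

36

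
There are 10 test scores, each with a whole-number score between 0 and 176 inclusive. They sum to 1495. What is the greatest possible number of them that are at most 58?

2

Suppose k of them are at most 58. Those contribute at most 58 each and the rest at most 176 each.
So the total is at most 58k + 176(10 − k) = 1760 − 118k. This must still be ≥ 1495, so k ≤ 2.
k = 2 is achieved by 2 values at 58 and 8 at 176, total 1524; lower one of the 176's by 29 (still > 58) to reach 1495.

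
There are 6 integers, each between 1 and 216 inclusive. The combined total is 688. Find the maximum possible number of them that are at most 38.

3

Suppose k of them are at most 38. Those contribute at most 38 each and the rest at most 216 each.
So the total is at most 38k + 216(6 − k) = 1296 − 178k. This must still be ≥ 688, so k ≤ 3.
k = 3 is achieved by 3 values at 38 and 3 at 216, total 762; lower one of the 216's by 74 (still > 38) to reach 688.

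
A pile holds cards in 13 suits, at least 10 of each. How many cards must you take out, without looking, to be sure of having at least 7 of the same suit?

In the worst case you draw 6 of each of the 13 suits: 13 × 6 = 78.
One more forces 7 of some suit, so 78 + 1 = 79.

79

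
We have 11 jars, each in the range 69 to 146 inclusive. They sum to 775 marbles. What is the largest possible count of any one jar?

To make one jar as large as possible, make the other 10 as small as possible.
The other 10 contribute at least 10 × 69 = 690, leaving at most 775 − 690 = 85.
Since 85 ≤ 146, this is achievable: one at 85 and 10 at 69.

85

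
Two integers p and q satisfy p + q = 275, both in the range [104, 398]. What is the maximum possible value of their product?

18906

For a fixed sum, the product pq is largest when p and q are as close as possible.
Taking p = 137 and q = 138 (both in [104, 398]) gives pq = 18906.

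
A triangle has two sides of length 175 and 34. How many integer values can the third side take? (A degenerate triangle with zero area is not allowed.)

The triangle inequality gives |175 − 34| < c < 175 + 34, i.e. 141 < c < 209.
So c can be any integer from 142 to 208: 67 values.

67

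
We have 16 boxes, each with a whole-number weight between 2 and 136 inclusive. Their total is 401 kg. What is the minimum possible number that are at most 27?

Let j be the number exceeding 27. Then the total is ≥ 28·j + 2·(16 − j) = 32 + 26j.
So 26j ≤ 369 and j ≤ 14; hence at least 16 − 14 = 2 are ≤ 27.
Exactly 2 works: 2 values at 2 and 14 at 28 total 396; raise one of the low values by 5 (still ≤ 27) to hit 401.

2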